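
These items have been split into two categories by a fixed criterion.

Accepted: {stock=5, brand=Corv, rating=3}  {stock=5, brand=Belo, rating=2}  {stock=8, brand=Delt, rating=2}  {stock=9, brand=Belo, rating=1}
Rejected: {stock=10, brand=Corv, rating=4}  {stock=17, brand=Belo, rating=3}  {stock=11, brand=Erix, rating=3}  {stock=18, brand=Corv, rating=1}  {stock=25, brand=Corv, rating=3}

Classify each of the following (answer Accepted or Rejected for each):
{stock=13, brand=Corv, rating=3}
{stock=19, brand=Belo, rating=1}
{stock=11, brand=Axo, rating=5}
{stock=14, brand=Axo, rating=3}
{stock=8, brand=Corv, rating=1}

The simplest hypothesis consistent with all the labels is: stock ≤ 9.
{stock=13, brand=Corv, rating=3} — stock = 13, hence Rejected.
{stock=19, brand=Belo, rating=1} — stock = 19, hence Rejected.
{stock=11, brand=Axo, rating=5} — stock = 11, hence Rejected.
{stock=14, brand=Axo, rating=3} — stock = 14, hence Rejected.
{stock=8, brand=Corv, rating=1} — stock = 8, hence Accepted.

Rejected, Rejected, Rejected, Rejected, Accepted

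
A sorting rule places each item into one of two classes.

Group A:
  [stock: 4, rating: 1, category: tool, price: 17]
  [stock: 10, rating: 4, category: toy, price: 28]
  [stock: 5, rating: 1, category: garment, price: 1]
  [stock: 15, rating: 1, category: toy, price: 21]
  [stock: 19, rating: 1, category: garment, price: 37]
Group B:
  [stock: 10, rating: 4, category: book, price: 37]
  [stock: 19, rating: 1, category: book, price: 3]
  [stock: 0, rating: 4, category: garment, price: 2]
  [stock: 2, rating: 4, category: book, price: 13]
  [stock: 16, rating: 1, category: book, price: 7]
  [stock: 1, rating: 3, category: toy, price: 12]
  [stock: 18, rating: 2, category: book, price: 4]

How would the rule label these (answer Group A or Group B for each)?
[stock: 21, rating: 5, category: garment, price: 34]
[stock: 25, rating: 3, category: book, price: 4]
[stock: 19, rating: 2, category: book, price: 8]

Group A, Group B, Group B

The classifier is using: category is not book AND stock ≥ 2.
[stock: 21, rating: 5, category: garment, price: 34]: Group A (category is garment, stock = 21). [stock: 25, rating: 3, category: book, price: 4]: Group B (category is book, stock = 25). [stock: 19, rating: 2, category: book, price: 8]: Group B (category is book, stock = 19).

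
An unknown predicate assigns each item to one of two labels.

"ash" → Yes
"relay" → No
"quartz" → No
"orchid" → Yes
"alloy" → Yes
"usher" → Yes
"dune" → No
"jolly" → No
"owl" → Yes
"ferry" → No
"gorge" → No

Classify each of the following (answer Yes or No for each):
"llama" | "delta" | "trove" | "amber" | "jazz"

The distinguishing property — starts with a vowel — holds for all the 'Yes' cases and none of the 'No' cases.
"llama" → starts with 'l' → No. "delta" → starts with 'd' → No. "trove" → starts with 't' → No. "amber" → starts with 'a' → Yes. "jazz" → starts with 'j' → No.

No, No, No, Yes, No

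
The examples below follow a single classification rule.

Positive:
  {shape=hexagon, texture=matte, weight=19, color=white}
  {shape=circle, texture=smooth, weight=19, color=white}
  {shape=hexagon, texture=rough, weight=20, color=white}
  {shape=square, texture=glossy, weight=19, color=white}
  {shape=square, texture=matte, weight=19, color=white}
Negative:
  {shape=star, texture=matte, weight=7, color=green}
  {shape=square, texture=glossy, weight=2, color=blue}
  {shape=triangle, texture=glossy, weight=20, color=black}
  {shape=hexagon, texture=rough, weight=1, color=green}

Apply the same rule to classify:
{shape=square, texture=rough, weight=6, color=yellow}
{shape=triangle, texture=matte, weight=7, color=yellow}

One predicate separates the groups cleanly: color is white.
{shape=square, texture=rough, weight=6, color=yellow}: color is yellow, does not satisfy this → Negative. {shape=triangle, texture=matte, weight=7, color=yellow}: color is yellow, does not satisfy this → Negative.

Negative, Negative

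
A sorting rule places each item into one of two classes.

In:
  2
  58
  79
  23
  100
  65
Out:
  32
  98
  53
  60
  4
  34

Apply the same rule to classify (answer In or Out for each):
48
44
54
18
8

Out, In, Out, Out, Out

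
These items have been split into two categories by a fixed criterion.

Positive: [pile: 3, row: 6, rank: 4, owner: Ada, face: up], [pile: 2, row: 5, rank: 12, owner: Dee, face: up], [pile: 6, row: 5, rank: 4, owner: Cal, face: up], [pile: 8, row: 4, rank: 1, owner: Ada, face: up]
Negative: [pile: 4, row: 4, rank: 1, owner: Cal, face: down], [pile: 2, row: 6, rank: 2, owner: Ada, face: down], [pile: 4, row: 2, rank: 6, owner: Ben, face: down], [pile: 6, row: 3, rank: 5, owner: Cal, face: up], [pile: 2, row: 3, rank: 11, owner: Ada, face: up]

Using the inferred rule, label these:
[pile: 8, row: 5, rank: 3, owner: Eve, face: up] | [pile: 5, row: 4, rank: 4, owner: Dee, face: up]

A rule that fits every label: face is up AND row ≥ 4 — true of each 'Positive' example, false of each 'Negative' one.
[pile: 8, row: 5, rank: 3, owner: Eve, face: up] — face is up, row = 5, hence Positive. [pile: 5, row: 4, rank: 4, owner: Dee, face: up] — face is up, row = 4, hence Positive.

Positive, Positive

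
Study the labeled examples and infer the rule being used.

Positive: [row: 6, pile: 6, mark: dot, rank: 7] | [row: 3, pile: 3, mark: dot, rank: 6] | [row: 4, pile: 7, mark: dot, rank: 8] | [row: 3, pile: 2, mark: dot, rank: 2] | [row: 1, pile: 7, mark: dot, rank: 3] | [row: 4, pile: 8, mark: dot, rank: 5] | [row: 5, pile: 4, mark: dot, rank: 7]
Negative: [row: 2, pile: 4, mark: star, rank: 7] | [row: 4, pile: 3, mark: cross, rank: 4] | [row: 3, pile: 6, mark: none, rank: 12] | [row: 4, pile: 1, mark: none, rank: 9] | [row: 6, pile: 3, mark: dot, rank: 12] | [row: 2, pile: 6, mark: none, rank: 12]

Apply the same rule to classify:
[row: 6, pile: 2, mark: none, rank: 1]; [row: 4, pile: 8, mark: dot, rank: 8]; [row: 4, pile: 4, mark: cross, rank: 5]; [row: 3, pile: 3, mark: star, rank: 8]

All 'Positive' examples share one property — mark is dot AND rank ≤ 8 — and every 'Negative' example lacks it.
Negative: [row: 6, pile: 2, mark: none, rank: 1], since mark is none, rank = 1.
Positive: [row: 4, pile: 8, mark: dot, rank: 8], since mark is dot, rank = 8.
Negative: [row: 4, pile: 4, mark: cross, rank: 5], since mark is cross, rank = 5.
Negative: [row: 3, pile: 3, mark: star, rank: 8], since mark is star, rank = 8.

Negative, Positive, Negative, Negative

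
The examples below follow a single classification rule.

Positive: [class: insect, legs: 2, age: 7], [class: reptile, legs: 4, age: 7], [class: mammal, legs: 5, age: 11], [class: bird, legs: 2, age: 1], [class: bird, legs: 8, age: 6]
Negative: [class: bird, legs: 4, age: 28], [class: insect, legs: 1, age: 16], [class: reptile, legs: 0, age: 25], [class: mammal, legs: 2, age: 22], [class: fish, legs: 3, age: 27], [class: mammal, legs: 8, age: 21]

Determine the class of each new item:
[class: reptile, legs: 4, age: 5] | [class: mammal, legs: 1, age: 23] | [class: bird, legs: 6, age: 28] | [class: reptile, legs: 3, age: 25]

One predicate separates the groups cleanly: age ≤ 11.

Positive, Negative, Negative, Negative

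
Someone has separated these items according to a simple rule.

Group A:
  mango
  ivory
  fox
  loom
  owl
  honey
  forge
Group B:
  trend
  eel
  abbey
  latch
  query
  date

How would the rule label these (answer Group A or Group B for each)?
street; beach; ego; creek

Group B, Group B, Group A, Group B

Comparing the two groups points to one rule — contains 'o'.
Group B: street, since no 'o'. Group B: beach, since no 'o'. Group A: ego, since has 'o'. Group B: creek, since no 'o'.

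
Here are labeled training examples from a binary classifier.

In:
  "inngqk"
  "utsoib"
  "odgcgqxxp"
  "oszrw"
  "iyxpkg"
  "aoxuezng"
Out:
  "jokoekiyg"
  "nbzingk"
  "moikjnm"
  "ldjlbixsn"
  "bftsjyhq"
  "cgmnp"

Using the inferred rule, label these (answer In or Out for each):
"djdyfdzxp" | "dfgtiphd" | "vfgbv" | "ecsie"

Out, Out, Out, In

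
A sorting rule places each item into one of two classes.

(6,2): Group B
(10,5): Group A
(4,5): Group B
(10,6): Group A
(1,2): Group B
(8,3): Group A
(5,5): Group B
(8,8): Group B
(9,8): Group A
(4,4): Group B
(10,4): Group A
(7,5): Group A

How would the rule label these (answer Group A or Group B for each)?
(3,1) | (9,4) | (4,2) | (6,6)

The distinguishing property — first > second AND sum ≥ 9 — holds for all the 'Group A' cases and none of the 'Group B' cases.
(3,1): 3 > 1, 3+1 = 4, doesn't match → Group B.
(9,4): 9 > 4, 9+4 = 13, meets the rule → Group A.
(4,2): 4 > 2, 4+2 = 6, doesn't match → Group B.
(6,6): 6 = 6, 6+6 = 12, doesn't match → Group B.

Group B, Group A, Group B, Group B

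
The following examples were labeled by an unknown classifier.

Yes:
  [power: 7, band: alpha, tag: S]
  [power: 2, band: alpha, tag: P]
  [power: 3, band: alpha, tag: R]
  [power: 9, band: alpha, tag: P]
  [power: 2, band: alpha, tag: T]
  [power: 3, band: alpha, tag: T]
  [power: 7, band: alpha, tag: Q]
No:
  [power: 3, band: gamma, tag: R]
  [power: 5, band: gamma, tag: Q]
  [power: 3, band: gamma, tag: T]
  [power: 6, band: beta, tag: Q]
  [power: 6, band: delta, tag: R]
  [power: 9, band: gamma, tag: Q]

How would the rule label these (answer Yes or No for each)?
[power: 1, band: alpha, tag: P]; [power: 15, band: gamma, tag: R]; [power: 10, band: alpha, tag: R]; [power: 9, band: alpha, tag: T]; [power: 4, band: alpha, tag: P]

Yes, No, Yes, Yes, Yes

The classifier is using: band is alpha.
Yes: [power: 1, band: alpha, tag: P], since band is alpha. No: [power: 15, band: gamma, tag: R], since band is gamma. Yes: [power: 10, band: alpha, tag: R], since band is alpha. Yes: [power: 9, band: alpha, tag: T], since band is alpha. Yes: [power: 4, band: alpha, tag: P], since band is alpha.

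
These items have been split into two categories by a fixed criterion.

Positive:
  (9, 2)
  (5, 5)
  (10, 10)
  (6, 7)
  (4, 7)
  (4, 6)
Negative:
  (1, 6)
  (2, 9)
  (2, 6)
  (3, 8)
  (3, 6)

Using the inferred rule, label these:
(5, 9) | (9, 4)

The classifier is using: first ≥ 4.
(5, 9) — first 5, hence Positive.
(9, 4) — first 9, hence Positive.

Positive, Positive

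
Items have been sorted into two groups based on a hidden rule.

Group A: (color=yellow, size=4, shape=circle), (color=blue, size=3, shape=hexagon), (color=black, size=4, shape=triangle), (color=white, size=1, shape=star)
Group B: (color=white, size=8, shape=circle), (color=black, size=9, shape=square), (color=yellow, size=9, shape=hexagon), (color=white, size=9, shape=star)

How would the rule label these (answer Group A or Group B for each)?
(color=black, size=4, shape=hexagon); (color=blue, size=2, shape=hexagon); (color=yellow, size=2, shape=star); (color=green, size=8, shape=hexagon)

Group A, Group A, Group A, Group B

One predicate separates the groups cleanly: size ≤ 4.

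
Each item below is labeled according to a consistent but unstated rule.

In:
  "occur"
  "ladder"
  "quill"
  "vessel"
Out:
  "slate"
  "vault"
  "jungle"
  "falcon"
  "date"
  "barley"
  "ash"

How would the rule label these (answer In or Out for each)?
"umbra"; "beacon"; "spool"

The common property of the 'In' items is: has a double letter. No 'Out' item has it.
"umbra": Out (no doubled letter).
"beacon": Out (no doubled letter).
"spool": In ('oo' doubled).

Out, Out, In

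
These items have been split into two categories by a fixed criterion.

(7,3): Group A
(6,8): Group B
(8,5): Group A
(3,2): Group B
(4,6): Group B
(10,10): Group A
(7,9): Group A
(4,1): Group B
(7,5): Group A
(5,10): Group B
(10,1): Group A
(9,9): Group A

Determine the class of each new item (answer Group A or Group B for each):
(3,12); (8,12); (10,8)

Group B, Group A, Group A

The common property of the 'Group A' items is: first ≥ 7. No 'Group B' item has it.
(3,12): Group B (first 3).
(8,12): Group A (first 8).
(10,8): Group A (first 10).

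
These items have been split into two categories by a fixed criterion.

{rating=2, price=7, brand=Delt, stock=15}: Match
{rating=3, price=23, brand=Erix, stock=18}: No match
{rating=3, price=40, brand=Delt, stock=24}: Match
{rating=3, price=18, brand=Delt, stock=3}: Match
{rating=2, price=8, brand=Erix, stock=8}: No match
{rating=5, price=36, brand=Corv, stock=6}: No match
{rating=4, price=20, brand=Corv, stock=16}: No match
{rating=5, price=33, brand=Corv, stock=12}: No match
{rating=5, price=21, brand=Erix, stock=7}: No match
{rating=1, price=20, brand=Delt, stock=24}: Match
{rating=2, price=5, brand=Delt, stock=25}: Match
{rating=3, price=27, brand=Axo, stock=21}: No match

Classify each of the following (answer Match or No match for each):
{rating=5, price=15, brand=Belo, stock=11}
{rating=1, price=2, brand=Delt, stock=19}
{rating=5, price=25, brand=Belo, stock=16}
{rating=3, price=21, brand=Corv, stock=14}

'Match' ⟺ brand is Delt.
{rating=5, price=15, brand=Belo, stock=11} → brand is Belo → No match.
{rating=1, price=2, brand=Delt, stock=19} → brand is Delt → Match.
{rating=5, price=25, brand=Belo, stock=16} → brand is Belo → No match.
{rating=3, price=21, brand=Corv, stock=14} → brand is Corv → No match.

No match, Match, No match, No match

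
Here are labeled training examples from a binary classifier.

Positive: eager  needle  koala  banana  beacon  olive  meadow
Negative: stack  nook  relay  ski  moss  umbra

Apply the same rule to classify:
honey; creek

Negative, Negative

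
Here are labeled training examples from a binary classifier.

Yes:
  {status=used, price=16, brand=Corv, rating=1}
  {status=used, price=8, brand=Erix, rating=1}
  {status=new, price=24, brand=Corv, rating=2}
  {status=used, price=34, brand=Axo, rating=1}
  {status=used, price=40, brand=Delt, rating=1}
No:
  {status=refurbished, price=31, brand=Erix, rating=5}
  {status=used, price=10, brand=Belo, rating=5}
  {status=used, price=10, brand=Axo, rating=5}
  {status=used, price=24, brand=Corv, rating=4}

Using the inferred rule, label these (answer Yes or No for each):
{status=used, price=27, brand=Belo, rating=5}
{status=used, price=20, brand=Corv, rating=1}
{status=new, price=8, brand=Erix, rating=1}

No, Yes, Yes

One predicate separates the groups cleanly: rating ≤ 2.
No: {status=used, price=27, brand=Belo, rating=5}, since rating = 5. Yes: {status=used, price=20, brand=Corv, rating=1}, since rating = 1. Yes: {status=new, price=8, brand=Erix, rating=1}, since rating = 1.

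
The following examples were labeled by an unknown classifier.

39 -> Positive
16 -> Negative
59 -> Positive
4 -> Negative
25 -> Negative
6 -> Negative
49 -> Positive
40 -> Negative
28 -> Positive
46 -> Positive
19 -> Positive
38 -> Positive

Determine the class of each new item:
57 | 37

Positive, Positive

The pattern is that an item is 'Positive' exactly when: digit sum ≥ 8.
Positive: 57, since digit sum 5+7 = 12.
Positive: 37, since digit sum 3+7 = 10.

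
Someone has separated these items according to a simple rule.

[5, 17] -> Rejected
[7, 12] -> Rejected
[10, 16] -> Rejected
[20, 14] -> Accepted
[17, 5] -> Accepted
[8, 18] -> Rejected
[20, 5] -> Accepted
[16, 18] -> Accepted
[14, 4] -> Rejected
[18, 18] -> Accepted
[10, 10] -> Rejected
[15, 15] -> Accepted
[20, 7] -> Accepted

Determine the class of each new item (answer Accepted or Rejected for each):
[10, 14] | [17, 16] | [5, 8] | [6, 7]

Rejected, Accepted, Rejected, Rejected

The common property of the 'Accepted' items is: first ≥ 15. No 'Rejected' item has it.
[10, 14] → first 10 → Rejected. [17, 16] → first 17 → Accepted. [5, 8] → first 5 → Rejected. [6, 7] → first 6 → Rejected.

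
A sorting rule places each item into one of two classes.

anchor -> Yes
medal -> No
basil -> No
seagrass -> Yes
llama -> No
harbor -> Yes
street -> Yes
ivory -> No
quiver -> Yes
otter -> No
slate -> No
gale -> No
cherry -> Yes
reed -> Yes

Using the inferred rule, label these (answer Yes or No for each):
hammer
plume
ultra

Every 'Yes' example satisfies: even length AND contains 'r'. None of the 'No' examples do.

Yes, No, No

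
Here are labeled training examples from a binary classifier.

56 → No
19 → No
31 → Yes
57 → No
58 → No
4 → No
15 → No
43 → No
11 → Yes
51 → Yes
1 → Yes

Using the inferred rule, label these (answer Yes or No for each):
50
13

The classifier is using: ends in digit 1.
50: last digit 0, doesn't qualify → No.
13: last digit 3, doesn't qualify → No.

No, No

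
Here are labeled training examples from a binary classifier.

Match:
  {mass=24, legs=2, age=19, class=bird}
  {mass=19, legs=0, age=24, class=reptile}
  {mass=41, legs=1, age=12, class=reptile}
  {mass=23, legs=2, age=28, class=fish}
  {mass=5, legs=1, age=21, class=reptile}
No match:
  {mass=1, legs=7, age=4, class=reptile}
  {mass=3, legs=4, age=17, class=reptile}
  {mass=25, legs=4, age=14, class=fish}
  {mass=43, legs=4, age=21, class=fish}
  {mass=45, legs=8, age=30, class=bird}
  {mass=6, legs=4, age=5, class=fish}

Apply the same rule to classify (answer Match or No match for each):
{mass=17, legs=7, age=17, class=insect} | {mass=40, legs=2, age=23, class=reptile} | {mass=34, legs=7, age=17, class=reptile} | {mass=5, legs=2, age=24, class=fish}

No match, Match, No match, Match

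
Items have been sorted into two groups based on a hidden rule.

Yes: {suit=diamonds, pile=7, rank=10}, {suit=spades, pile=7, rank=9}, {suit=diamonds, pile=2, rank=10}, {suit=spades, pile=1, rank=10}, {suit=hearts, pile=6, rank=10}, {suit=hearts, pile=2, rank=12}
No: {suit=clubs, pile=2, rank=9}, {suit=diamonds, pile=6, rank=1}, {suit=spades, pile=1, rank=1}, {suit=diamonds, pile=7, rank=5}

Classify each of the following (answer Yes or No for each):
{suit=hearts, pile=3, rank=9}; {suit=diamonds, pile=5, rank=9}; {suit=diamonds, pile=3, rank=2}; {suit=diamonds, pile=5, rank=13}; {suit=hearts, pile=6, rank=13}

Yes, Yes, No, Yes, Yes

The classifier is using: suit is not clubs AND rank ≥ 9.
{suit=hearts, pile=3, rank=9}: suit is hearts, rank = 9, satisfies this → Yes.
{suit=diamonds, pile=5, rank=9}: suit is diamonds, rank = 9, satisfies this → Yes.
{suit=diamonds, pile=3, rank=2}: suit is diamonds, rank = 2, does not satisfy this → No.
{suit=diamonds, pile=5, rank=13}: suit is diamonds, rank = 13, satisfies this → Yes.
{suit=hearts, pile=6, rank=13}: suit is hearts, rank = 13, satisfies this → Yes.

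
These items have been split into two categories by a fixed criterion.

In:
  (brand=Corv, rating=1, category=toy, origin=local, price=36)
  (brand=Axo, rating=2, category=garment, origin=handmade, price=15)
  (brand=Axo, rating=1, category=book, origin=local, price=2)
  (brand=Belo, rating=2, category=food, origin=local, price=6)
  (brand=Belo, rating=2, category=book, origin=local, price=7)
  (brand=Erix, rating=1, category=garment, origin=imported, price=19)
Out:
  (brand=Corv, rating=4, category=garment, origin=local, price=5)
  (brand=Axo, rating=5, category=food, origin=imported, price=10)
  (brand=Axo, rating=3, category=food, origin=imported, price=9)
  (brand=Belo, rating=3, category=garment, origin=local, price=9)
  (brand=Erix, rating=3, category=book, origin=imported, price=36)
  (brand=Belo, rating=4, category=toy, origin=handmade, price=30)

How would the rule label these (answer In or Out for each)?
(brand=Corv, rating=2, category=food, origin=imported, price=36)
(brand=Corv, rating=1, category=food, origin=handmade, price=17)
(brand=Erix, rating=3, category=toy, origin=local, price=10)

In, In, Out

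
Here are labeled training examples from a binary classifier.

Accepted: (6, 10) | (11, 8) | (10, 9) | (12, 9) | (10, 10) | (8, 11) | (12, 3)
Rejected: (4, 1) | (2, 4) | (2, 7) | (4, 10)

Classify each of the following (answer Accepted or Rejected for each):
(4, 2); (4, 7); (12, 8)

Rejected, Rejected, Accepted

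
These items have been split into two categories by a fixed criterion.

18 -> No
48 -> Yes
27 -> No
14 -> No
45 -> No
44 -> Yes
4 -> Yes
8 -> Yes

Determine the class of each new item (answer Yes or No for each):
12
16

Yes, Yes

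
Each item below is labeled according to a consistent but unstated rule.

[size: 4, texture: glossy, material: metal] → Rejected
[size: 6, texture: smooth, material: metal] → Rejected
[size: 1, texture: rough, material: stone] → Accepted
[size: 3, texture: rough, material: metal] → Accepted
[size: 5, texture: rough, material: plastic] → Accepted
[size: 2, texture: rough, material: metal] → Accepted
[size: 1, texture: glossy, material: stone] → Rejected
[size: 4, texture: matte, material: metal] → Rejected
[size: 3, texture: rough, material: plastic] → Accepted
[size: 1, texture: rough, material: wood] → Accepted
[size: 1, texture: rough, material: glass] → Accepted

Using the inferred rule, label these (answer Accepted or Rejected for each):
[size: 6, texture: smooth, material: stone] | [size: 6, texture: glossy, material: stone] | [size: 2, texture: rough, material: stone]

Rejected, Rejected, Accepted

The simplest hypothesis consistent with all the labels is: texture is rough.
[size: 6, texture: smooth, material: stone]: texture is smooth — fails this test, so Rejected. [size: 6, texture: glossy, material: stone]: texture is glossy — fails this test, so Rejected. [size: 2, texture: rough, material: stone]: texture is rough — meets the rule, so Accepted.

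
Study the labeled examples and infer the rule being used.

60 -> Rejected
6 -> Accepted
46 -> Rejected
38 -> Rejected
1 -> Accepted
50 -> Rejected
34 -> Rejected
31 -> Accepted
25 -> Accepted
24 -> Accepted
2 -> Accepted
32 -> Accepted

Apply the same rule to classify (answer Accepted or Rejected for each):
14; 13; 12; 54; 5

Accepted, Accepted, Accepted, Rejected, Accepted

The simplest hypothesis consistent with all the labels is: at most 32.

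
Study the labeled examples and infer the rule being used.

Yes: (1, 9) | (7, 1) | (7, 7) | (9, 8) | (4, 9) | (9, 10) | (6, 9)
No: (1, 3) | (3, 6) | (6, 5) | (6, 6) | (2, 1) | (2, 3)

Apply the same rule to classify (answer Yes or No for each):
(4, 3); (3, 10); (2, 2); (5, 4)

No, Yes, No, No

The pattern is that an item is 'Yes' exactly when: max ≥ 7.
No: (4, 3), since max 4. Yes: (3, 10), since max 10. No: (2, 2), since max 2. No: (5, 4), since max 5.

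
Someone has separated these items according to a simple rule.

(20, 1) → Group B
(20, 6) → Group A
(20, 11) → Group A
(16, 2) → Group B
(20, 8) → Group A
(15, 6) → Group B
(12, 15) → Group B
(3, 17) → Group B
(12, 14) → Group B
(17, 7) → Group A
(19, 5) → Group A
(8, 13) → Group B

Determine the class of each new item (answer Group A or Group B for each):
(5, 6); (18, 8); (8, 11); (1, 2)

Every 'Group A' example satisfies: first > second AND sum ≥ 24. None of the 'Group B' examples do.
(5, 6) → 5 < 6, 5+6 = 11 → Group B. (18, 8) → 18 > 8, 18+8 = 26 → Group A. (8, 11) → 8 < 11, 8+11 = 19 → Group B. (1, 2) → 1 < 2, 1+2 = 3 → Group B.

Group B, Group A, Group B, Group B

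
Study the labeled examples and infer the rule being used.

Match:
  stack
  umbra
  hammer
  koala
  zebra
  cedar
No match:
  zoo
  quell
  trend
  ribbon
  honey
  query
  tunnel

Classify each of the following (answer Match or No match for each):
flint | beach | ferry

No match, Match, No match

The distinguishing property — contains 'a' — holds for all the 'Match' cases and none of the 'No match' cases.
flint → no 'a' → No match. beach → has 'a' → Match. ferry → no 'a' → No match.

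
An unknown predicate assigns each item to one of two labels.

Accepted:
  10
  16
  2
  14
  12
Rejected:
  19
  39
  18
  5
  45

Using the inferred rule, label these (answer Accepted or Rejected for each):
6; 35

Accepted, Rejected

The distinguishing property — even AND at most 16 — holds for all the 'Accepted' cases and none of the 'Rejected' cases.
6: Accepted (6 is even, 6 ≤ 16). 35: Rejected (35 is odd, 35 > 16).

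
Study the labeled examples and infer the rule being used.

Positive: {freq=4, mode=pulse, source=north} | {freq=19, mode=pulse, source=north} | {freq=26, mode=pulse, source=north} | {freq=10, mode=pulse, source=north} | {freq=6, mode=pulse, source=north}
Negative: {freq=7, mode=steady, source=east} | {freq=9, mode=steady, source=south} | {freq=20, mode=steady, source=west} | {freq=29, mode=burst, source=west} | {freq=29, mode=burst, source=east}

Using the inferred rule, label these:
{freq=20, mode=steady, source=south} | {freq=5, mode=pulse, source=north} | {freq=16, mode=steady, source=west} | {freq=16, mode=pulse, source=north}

Negative, Positive, Negative, Positive

Every 'Positive' example satisfies: mode is pulse. None of the 'Negative' examples do.
{freq=20, mode=steady, source=south}: mode is steady, does not pass → Negative. {freq=5, mode=pulse, source=north}: mode is pulse, matches → Positive. {freq=16, mode=steady, source=west}: mode is steady, does not pass → Negative. {freq=16, mode=pulse, source=north}: mode is pulse, matches → Positive.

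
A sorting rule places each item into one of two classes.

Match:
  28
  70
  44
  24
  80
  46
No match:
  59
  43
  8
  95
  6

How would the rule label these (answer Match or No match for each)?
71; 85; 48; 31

No match, No match, Match, No match

A rule that fits every label: even AND at least 24 — true of each 'Match' example, false of each 'No match' one.
71 → 71 is odd, 71 ≥ 24 → No match.
85 → 85 is odd, 85 ≥ 24 → No match.
48 → 48 is even, 48 ≥ 24 → Match.
31 → 31 is odd, 31 ≥ 24 → No match.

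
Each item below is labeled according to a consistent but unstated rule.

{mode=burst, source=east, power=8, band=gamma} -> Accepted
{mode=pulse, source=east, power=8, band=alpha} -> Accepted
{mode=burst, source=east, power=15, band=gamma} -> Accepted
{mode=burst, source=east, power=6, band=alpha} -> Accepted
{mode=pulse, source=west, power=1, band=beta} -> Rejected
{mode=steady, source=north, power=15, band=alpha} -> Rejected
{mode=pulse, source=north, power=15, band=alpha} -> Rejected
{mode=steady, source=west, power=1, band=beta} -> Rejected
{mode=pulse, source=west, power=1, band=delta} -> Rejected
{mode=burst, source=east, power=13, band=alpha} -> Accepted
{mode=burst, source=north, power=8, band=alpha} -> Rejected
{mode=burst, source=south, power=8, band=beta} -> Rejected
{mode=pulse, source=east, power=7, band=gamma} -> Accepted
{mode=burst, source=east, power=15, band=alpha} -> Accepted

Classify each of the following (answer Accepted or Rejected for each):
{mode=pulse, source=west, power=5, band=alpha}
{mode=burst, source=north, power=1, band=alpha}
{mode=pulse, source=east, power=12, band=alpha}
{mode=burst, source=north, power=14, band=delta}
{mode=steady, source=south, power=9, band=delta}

Rejected, Rejected, Accepted, Rejected, Rejected

Checking candidate rules against both groups, what survives is: source is east.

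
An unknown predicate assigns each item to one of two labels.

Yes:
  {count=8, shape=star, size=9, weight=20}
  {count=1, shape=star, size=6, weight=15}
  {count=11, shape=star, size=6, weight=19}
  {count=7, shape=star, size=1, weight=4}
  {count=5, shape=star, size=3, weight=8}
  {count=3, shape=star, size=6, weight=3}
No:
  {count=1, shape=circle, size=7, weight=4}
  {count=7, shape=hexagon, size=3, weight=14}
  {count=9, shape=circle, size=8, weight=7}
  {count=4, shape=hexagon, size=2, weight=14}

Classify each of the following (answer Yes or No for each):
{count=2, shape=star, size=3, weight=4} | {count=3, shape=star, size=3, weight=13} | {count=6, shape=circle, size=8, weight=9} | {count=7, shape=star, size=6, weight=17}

Yes, Yes, No, Yes

The classifier is using: shape is star.
{count=2, shape=star, size=3, weight=4} — shape is star, hence Yes.
{count=3, shape=star, size=3, weight=13} — shape is star, hence Yes.
{count=6, shape=circle, size=8, weight=9} — shape is circle, hence No.
{count=7, shape=star, size=6, weight=17} — shape is star, hence Yes.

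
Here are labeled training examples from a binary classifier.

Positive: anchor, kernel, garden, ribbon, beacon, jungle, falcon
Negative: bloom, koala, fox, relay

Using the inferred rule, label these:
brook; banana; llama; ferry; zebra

Negative, Positive, Negative, Negative, Negative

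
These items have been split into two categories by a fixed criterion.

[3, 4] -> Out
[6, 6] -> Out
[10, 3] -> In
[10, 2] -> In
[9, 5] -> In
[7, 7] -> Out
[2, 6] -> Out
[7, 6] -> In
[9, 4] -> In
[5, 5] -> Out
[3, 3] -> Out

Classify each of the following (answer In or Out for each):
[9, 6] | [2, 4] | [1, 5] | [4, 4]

The simplest hypothesis consistent with all the labels is: first > second.
[9, 6] — 9 > 6, hence In. [2, 4] — 2 < 4, hence Out. [1, 5] — 1 < 5, hence Out. [4, 4] — 4 = 4, hence Out.

In, Out, Out, Out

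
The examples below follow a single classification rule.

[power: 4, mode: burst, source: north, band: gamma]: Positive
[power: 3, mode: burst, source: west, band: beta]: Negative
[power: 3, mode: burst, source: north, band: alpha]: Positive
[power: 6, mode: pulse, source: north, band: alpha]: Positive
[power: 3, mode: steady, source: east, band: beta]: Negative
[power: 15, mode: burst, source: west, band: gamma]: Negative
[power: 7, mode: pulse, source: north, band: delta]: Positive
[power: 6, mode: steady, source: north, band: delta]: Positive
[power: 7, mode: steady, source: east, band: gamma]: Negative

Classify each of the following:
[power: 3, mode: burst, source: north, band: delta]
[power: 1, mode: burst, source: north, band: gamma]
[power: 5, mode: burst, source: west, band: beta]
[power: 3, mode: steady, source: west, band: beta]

Positive, Positive, Negative, Negative

One predicate separates the groups cleanly: source is north.
[power: 3, mode: burst, source: north, band: delta] — source is north, hence Positive. [power: 1, mode: burst, source: north, band: gamma] — source is north, hence Positive. [power: 5, mode: burst, source: west, band: beta] — source is west, hence Negative. [power: 3, mode: steady, source: west, band: beta] — source is west, hence Negative.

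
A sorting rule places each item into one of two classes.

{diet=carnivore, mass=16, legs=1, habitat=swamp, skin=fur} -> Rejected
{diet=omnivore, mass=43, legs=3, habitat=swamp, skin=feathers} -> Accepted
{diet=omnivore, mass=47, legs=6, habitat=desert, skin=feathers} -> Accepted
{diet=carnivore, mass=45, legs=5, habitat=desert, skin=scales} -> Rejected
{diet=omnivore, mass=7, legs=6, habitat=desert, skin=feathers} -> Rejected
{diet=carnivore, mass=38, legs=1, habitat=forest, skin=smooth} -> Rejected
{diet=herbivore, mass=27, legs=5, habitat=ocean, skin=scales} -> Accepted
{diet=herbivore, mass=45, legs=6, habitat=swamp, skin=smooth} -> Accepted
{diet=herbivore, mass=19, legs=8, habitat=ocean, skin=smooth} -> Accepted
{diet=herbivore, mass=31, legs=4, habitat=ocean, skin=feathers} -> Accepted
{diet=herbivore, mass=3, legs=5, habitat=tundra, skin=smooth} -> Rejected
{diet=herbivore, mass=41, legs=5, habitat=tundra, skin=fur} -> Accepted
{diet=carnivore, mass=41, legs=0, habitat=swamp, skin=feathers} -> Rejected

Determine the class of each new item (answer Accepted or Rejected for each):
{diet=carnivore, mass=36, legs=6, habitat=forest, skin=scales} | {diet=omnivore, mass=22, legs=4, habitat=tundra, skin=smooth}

Rejected, Accepted

One predicate separates the groups cleanly: diet is not carnivore AND mass ≥ 16.
{diet=carnivore, mass=36, legs=6, habitat=forest, skin=scales} — diet is carnivore, mass = 36, hence Rejected.
{diet=omnivore, mass=22, legs=4, habitat=tundra, skin=smooth} — diet is omnivore, mass = 22, hence Accepted.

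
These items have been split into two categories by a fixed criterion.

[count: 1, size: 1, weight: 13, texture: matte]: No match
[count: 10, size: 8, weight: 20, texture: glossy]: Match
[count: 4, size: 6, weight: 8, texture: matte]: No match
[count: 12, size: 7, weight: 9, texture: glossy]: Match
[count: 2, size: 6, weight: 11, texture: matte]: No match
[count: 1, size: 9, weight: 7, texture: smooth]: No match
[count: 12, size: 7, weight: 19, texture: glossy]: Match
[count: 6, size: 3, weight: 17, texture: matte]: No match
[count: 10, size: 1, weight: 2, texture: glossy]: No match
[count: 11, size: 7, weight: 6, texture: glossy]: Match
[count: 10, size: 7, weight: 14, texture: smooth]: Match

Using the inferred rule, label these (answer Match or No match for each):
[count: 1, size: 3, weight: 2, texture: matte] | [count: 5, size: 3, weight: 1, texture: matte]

No match, No match

The classifier is using: size ≥ 7 AND size ≤ 8.
[count: 1, size: 3, weight: 2, texture: matte]: size = 3, does not pass → No match.
[count: 5, size: 3, weight: 1, texture: matte]: size = 3, does not pass → No match.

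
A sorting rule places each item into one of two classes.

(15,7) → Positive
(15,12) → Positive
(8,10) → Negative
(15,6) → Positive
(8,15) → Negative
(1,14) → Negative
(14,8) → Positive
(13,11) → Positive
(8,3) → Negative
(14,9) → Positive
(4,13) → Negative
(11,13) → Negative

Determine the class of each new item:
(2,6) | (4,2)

'Positive' ⟺ first ≥ 12.
(2,6): first 2 — fails this test, so Negative.
(4,2): first 4 — fails this test, so Negative.

Negative, Negative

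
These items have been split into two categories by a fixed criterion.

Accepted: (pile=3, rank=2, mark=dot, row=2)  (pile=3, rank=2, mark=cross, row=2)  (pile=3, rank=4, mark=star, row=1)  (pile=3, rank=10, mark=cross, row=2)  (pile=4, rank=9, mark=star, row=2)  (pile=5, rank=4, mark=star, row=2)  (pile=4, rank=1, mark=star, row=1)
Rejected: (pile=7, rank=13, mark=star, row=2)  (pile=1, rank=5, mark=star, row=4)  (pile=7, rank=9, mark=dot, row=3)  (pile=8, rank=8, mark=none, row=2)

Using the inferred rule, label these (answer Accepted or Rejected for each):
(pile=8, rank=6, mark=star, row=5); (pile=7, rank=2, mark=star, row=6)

The simplest hypothesis consistent with all the labels is: row ≤ 2 AND pile ≤ 5.
(pile=8, rank=6, mark=star, row=5): row = 5, pile = 8, doesn't qualify → Rejected. (pile=7, rank=2, mark=star, row=6): row = 6, pile = 7, doesn't qualify → Rejected.

Rejected, Rejected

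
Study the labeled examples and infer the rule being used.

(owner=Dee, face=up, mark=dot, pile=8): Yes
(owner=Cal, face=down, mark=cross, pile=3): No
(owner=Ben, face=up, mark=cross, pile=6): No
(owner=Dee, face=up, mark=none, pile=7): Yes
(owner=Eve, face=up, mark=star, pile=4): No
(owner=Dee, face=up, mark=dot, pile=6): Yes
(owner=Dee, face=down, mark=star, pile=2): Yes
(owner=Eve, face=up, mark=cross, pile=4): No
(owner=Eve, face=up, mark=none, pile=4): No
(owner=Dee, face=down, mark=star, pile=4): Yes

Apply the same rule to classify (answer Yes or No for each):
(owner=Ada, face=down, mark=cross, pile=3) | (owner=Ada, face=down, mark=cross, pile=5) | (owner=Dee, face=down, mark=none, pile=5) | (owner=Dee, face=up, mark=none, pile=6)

Looking at the examples, the only property every 'Yes' case has and every 'No' case lacks is: owner is Dee.
(owner=Ada, face=down, mark=cross, pile=3): No (owner is Ada). (owner=Ada, face=down, mark=cross, pile=5): No (owner is Ada). (owner=Dee, face=down, mark=none, pile=5): Yes (owner is Dee). (owner=Dee, face=up, mark=none, pile=6): Yes (owner is Dee).

No, No, Yes, Yes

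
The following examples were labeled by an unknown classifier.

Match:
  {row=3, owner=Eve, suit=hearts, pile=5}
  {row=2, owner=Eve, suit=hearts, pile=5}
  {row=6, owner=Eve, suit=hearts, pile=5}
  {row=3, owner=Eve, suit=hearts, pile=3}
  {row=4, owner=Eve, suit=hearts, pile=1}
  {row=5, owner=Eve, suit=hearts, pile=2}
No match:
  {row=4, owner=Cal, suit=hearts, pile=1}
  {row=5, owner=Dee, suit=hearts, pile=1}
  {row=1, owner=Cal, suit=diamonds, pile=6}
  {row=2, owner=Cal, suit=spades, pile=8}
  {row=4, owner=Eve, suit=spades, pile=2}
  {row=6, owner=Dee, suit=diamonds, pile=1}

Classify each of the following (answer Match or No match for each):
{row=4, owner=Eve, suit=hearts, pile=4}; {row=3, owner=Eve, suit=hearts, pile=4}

The rule appears to be: owner is Eve AND suit is hearts.
{row=4, owner=Eve, suit=hearts, pile=4}: Match (owner is Eve, suit is hearts). {row=3, owner=Eve, suit=hearts, pile=4}: Match (owner is Eve, suit is hearts).

Match, Match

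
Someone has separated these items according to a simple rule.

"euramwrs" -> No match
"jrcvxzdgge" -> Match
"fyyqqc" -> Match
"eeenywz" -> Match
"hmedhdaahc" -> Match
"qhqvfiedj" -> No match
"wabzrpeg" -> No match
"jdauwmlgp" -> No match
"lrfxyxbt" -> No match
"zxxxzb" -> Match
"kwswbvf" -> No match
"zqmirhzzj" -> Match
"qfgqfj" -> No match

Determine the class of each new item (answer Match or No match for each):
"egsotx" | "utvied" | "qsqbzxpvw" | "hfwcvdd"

No match, No match, No match, Match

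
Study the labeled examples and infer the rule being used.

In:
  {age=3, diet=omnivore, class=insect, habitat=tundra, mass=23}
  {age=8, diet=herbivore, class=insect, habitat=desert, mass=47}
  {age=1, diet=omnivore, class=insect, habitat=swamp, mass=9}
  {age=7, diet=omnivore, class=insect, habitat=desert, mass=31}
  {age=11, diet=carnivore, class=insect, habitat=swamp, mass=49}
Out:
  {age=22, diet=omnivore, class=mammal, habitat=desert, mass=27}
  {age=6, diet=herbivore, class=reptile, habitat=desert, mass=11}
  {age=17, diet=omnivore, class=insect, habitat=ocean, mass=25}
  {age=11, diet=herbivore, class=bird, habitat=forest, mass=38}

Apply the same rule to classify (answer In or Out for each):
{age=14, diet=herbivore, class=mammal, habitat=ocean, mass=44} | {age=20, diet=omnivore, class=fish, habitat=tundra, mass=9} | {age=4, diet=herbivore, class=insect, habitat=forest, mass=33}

Out, Out, In

A rule that fits every label: class is insect AND age ≤ 11 — true of each 'In' example, false of each 'Out' one.
{age=14, diet=herbivore, class=mammal, habitat=ocean, mass=44} → class is mammal, age = 14 → Out.
{age=20, diet=omnivore, class=fish, habitat=tundra, mass=9} → class is fish, age = 20 → Out.
{age=4, diet=herbivore, class=insect, habitat=forest, mass=33} → class is insect, age = 4 → In.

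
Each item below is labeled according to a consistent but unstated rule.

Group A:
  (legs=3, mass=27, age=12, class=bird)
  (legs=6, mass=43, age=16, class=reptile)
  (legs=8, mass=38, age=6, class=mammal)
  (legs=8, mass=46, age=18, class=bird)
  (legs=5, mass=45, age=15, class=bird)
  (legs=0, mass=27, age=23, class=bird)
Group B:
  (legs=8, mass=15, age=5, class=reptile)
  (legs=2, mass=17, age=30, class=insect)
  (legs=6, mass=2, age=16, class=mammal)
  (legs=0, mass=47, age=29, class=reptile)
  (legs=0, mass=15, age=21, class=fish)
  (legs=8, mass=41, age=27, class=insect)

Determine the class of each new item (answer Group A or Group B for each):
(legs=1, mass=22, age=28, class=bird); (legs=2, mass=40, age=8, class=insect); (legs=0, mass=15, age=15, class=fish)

Every 'Group A' example satisfies: mass ≥ 17 AND age ≤ 23. None of the 'Group B' examples do.
(legs=1, mass=22, age=28, class=bird): Group B (mass = 22, age = 28). (legs=2, mass=40, age=8, class=insect): Group A (mass = 40, age = 8). (legs=0, mass=15, age=15, class=fish): Group B (mass = 15, age = 15).

Group B, Group A, Group B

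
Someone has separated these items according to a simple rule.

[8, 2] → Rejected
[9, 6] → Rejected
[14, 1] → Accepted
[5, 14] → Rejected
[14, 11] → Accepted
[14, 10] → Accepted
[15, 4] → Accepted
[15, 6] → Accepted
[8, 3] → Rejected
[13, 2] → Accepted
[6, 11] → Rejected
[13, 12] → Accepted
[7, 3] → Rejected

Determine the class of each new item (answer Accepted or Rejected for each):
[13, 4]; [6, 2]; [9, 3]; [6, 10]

All 'Accepted' examples share one property — first ≥ 10 — and every 'Rejected' example lacks it.
[13, 4]: first 13 — satisfies this, so Accepted. [6, 2]: first 6 — fails this test, so Rejected. [9, 3]: first 9 — fails this test, so Rejected. [6, 10]: first 6 — fails this test, so Rejected.

Accepted, Rejected, Rejected, Rejected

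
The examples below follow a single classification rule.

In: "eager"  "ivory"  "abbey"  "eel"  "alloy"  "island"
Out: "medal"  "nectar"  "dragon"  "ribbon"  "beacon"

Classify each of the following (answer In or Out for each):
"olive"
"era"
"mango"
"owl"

In, In, Out, In

Comparing the two groups points to one rule — starts with a vowel.
"olive" → starts with 'o' → In. "era" → starts with 'e' → In. "mango" → starts with 'm' → Out. "owl" → starts with 'o' → In.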